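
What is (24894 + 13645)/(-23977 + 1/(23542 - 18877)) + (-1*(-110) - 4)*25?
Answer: 296229881165/111852704 ≈ 2648.4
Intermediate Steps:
(24894 + 13645)/(-23977 + 1/(23542 - 18877)) + (-1*(-110) - 4)*25 = 38539/(-23977 + 1/4665) + (110 - 4)*25 = 38539/(-23977 + 1/4665) + 106*25 = 38539/(-111852704/4665) + 2650 = 38539*(-4665/111852704) + 2650 = -179784435/111852704 + 2650 = 296229881165/111852704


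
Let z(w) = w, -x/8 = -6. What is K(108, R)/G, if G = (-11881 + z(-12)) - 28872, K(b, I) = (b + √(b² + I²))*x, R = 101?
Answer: -5184/40765 - 48*√21865/40765 ≈ -0.30128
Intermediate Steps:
x = 48 (x = -8*(-6) = 48)
K(b, I) = 48*b + 48*√(I² + b²) (K(b, I) = (b + √(b² + I²))*48 = (b + √(I² + b²))*48 = 48*b + 48*√(I² + b²))
G = -40765 (G = (-11881 - 12) - 28872 = -11893 - 28872 = -40765)
K(108, R)/G = (48*108 + 48*√(101² + 108²))/(-40765) = (5184 + 48*√(10201 + 11664))*(-1/40765) = (5184 + 48*√21865)*(-1/40765) = -5184/40765 - 48*√21865/40765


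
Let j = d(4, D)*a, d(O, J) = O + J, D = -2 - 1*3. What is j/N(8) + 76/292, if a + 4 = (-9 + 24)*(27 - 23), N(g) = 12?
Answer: -965/219 ≈ -4.4064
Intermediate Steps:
D = -5 (D = -2 - 3 = -5)
d(O, J) = J + O
a = 56 (a = -4 + (-9 + 24)*(27 - 23) = -4 + 15*4 = -4 + 60 = 56)
j = -56 (j = (-5 + 4)*56 = -1*56 = -56)
j/N(8) + 76/292 = -56/12 + 76/292 = -56*1/12 + 76*(1/292) = -14/3 + 19/73 = -965/219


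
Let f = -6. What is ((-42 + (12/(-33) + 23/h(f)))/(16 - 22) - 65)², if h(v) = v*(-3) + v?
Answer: 2128991881/627264 ≈ 3394.1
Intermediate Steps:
h(v) = -2*v (h(v) = -3*v + v = -2*v)
((-42 + (12/(-33) + 23/h(f)))/(16 - 22) - 65)² = ((-42 + (12/(-33) + 23/((-2*(-6)))))/(16 - 22) - 65)² = ((-42 + (12*(-1/33) + 23/12))/(-6) - 65)² = ((-42 + (-4/11 + 23*(1/12)))*(-⅙) - 65)² = ((-42 + (-4/11 + 23/12))*(-⅙) - 65)² = ((-42 + 205/132)*(-⅙) - 65)² = (-5339/132*(-⅙) - 65)² = (5339/792 - 65)² = (-46141/792)² = 2128991881/627264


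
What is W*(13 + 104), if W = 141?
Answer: 16497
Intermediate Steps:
W*(13 + 104) = 141*(13 + 104) = 141*117 = 16497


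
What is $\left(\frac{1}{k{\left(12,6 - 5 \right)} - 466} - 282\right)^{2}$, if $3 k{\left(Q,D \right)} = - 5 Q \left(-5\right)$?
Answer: $\frac{10652923369}{133956} \approx 79526.0$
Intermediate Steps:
$k{\left(Q,D \right)} = \frac{25 Q}{3}$ ($k{\left(Q,D \right)} = \frac{- 5 Q \left(-5\right)}{3} = \frac{25 Q}{3}$)
$\left(\frac{1}{k{\left(12,6 - 5 \right)} - 466} - 282\right)^{2} = \left(\frac{1}{\frac{25}{3} \cdot 12 - 466} - 282\right)^{2} = \left(\frac{1}{100 - 466} - 282\right)^{2} = \left(\frac{1}{-366} - 282\right)^{2} = \left(- \frac{1}{366} - 282\right)^{2} = \left(- \frac{103213}{366}\right)^{2} = \frac{10652923369}{133956}$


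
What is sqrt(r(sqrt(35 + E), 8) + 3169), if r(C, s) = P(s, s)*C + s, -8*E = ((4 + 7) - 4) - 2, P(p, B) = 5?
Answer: sqrt(12708 + 25*sqrt(22))/2 ≈ 56.624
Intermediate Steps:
E = -5/8 (E = -(((4 + 7) - 4) - 2)/8 = -((11 - 4) - 2)/8 = -(7 - 2)/8 = -1/8*5 = -5/8 ≈ -0.62500)
r(C, s) = s + 5*C (r(C, s) = 5*C + s = s + 5*C)
sqrt(r(sqrt(35 + E), 8) + 3169) = sqrt((8 + 5*sqrt(35 - 5/8)) + 3169) = sqrt((8 + 5*sqrt(275/8)) + 3169) = sqrt((8 + 5*(5*sqrt(22)/4)) + 3169) = sqrt((8 + 25*sqrt(22)/4) + 3169) = sqrt(3177 + 25*sqrt(22)/4)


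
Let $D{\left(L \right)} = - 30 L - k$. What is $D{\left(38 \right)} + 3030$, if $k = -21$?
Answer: $1911$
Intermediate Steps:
$D{\left(L \right)} = 21 - 30 L$ ($D{\left(L \right)} = - 30 L - -21 = - 30 L + 21 = 21 - 30 L$)
$D{\left(38 \right)} + 3030 = \left(21 - 1140\right) + 3030 = -1119 + 3030 = 1911$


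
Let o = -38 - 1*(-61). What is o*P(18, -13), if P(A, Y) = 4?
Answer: 92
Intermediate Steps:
o = 23 (o = -38 + 61 = 23)
o*P(18, -13) = 23*4 = 92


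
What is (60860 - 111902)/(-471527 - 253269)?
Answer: 25521/362398 ≈ 0.070423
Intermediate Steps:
(60860 - 111902)/(-471527 - 253269) = -51042/(-724796) = -51042*(-1/724796) = 25521/362398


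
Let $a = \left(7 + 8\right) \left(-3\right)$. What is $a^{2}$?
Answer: $2025$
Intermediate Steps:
$a = -45$ ($a = 15 \left(-3\right) = -45$)
$a^{2} = \left(-45\right)^{2} = 2025$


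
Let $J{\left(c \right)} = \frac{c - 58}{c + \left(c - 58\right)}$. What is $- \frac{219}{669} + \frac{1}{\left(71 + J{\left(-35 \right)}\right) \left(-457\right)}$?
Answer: $- \frac{306315885}{935644891} \approx -0.32738$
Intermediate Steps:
$J{\left(c \right)} = \frac{-58 + c}{-58 + 2 c}$ ($J{\left(c \right)} = \frac{-58 + c}{c + \left(-58 + c\right)} = \frac{-58 + c}{-58 + 2 c}$)
$- \frac{219}{669} + \frac{1}{\left(71 + J{\left(-35 \right)}\right) \left(-457\right)} = - \frac{219}{669} + \frac{1}{\left(71 + \frac{-58 - 35}{2 \left(-29 - 35\right)}\right) \left(-457\right)} = \left(-219\right) \frac{1}{669} + \frac{1}{71 + \frac{1}{2} \frac{1}{-64} \left(-93\right)} \left(- \frac{1}{457}\right) = - \frac{73}{223} + \frac{1}{71 + \frac{1}{2} \left(- \frac{1}{64}\right) \left(-93\right)} \left(- \frac{1}{457}\right) = - \frac{73}{223} + \frac{1}{71 + \frac{93}{128}} \left(- \frac{1}{457}\right) = - \frac{73}{223} + \frac{1}{\frac{9181}{128}} \left(- \frac{1}{457}\right) = - \frac{73}{223} + \frac{128}{9181} \left(- \frac{1}{457}\right) = - \frac{73}{223} - \frac{128}{4195717} = - \frac{306315885}{935644891}$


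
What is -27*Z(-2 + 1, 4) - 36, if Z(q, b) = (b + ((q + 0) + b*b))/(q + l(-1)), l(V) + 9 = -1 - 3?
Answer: 9/14 ≈ 0.64286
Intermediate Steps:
l(V) = -13 (l(V) = -9 + (-1 - 3) = -9 - 4 = -13)
Z(q, b) = (b + q + b**2)/(-13 + q) (Z(q, b) = (b + ((q + 0) + b*b))/(q - 13) = (b + (q + b**2))/(-13 + q) = (b + q + b**2)/(-13 + q))
-27*Z(-2 + 1, 4) - 36 = -27*(4 + (-2 + 1) + 4**2)/(-13 + (-2 + 1)) - 36 = -27*(4 - 1 + 16)/(-13 - 1) - 36 = -27*19/(-14) - 36 = -(-27)*19/14 - 36 = -27*(-19/14) - 36 = 513/14 - 36 = 9/14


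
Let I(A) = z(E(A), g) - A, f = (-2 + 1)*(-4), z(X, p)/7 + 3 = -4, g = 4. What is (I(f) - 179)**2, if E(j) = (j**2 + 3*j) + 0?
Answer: 53824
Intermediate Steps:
E(j) = j**2 + 3*j
z(X, p) = -49 (z(X, p) = -21 + 7*(-4) = -21 - 28 = -49)
f = 4 (f = -1*(-4) = 4)
I(A) = -49 - A
(I(f) - 179)**2 = ((-49 - 1*4) - 179)**2 = ((-49 - 4) - 179)**2 = (-53 - 179)**2 = (-232)**2 = 53824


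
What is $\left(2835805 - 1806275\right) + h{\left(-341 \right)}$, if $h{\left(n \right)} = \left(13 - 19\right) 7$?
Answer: $1029488$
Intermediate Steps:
$h{\left(n \right)} = -42$ ($h{\left(n \right)} = \left(-6\right) 7 = -42$)
$\left(2835805 - 1806275\right) + h{\left(-341 \right)} = \left(2835805 - 1806275\right) - 42 = 1029530 - 42 = 1029488$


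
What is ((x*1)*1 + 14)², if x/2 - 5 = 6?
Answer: 1296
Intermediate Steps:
x = 22 (x = 10 + 2*6 = 10 + 12 = 22)
((x*1)*1 + 14)² = ((22*1)*1 + 14)² = (22*1 + 14)² = (22 + 14)² = 36² = 1296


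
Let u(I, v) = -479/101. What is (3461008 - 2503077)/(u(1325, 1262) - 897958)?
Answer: -96751031/90694237 ≈ -1.0668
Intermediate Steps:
u(I, v) = -479/101 (u(I, v) = -479*1/101 = -479/101)
(3461008 - 2503077)/(u(1325, 1262) - 897958) = (3461008 - 2503077)/(-479/101 - 897958) = 957931/(-90694237/101) = 957931*(-101/90694237) = -96751031/90694237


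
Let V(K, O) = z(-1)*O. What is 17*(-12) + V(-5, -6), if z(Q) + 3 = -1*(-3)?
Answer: -204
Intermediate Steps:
z(Q) = 0 (z(Q) = -3 - 1*(-3) = -3 + 3 = 0)
V(K, O) = 0 (V(K, O) = 0*O = 0)
17*(-12) + V(-5, -6) = 17*(-12) + 0 = -204 + 0 = -204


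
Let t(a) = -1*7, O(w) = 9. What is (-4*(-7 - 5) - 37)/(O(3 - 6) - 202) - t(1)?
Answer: 1340/193 ≈ 6.9430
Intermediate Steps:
t(a) = -7
(-4*(-7 - 5) - 37)/(O(3 - 6) - 202) - t(1) = (-4*(-7 - 5) - 37)/(9 - 202) - 1*(-7) = (-4*(-12) - 37)/(-193) + 7 = (48 - 37)*(-1/193) + 7 = 11*(-1/193) + 7 = -11/193 + 7 = 1340/193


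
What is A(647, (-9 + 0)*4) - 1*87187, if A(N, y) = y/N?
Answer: -56410025/647 ≈ -87187.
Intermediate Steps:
A(647, (-9 + 0)*4) - 1*87187 = ((-9 + 0)*4)/647 - 1*87187 = -9*4*(1/647) - 87187 = -36*1/647 - 87187 = -36/647 - 87187 = -56410025/647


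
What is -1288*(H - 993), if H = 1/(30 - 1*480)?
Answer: 287772044/225 ≈ 1.2790e+6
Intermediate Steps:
H = -1/450 (H = 1/(30 - 480) = 1/(-450) = -1/450 ≈ -0.0022222)
-1288*(H - 993) = -1288*(-1/450 - 993) = -1288*(-446851/450) = 287772044/225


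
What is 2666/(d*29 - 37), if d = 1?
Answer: -1333/4 ≈ -333.25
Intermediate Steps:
2666/(d*29 - 37) = 2666/(1*29 - 37) = 2666/(29 - 37) = 2666/(-8) = 2666*(-1/8) = -1333/4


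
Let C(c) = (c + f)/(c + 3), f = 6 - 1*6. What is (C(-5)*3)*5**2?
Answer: 375/2 ≈ 187.50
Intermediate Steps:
f = 0 (f = 6 - 6 = 0)
C(c) = c/(3 + c) (C(c) = (c + 0)/(c + 3) = c/(3 + c))
(C(-5)*3)*5**2 = (-5/(3 - 5)*3)*5**2 = (-5/(-2)*3)*25 = (-5*(-1/2)*3)*25 = ((5/2)*3)*25 = (15/2)*25 = 375/2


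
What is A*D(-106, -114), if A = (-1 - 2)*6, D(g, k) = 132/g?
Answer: 1188/53 ≈ 22.415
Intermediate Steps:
A = -18 (A = -3*6 = -18)
A*D(-106, -114) = -2376/(-106) = -2376*(-1)/106 = -18*(-66/53) = 1188/53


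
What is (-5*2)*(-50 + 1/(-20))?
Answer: 1001/2 ≈ 500.50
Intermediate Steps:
(-5*2)*(-50 + 1/(-20)) = -10*(-50 - 1/20) = -10*(-1001/20) = 1001/2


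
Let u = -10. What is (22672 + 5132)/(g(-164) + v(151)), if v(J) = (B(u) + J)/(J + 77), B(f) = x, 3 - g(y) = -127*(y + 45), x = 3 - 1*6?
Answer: -1584828/861233 ≈ -1.8402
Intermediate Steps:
x = -3 (x = 3 - 6 = -3)
g(y) = 5718 + 127*y (g(y) = 3 - (-127)*(y + 45) = 3 - (-127)*(45 + y) = 3 - (-5715 - 127*y) = 3 + (5715 + 127*y) = 5718 + 127*y)
B(f) = -3
v(J) = (-3 + J)/(77 + J) (v(J) = (-3 + J)/(J + 77) = (-3 + J)/(77 + J))
(22672 + 5132)/(g(-164) + v(151)) = (22672 + 5132)/((5718 + 127*(-164)) + (-3 + 151)/(77 + 151)) = 27804/((5718 - 20828) + 148/228) = 27804/(-15110 + (1/228)*148) = 27804/(-15110 + 37/57) = 27804/(-861233/57) = 27804*(-57/861233) = -1584828/861233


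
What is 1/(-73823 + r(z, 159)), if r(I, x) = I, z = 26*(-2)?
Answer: -1/73875 ≈ -1.3536e-5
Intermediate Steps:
z = -52
1/(-73823 + r(z, 159)) = 1/(-73823 - 52) = 1/(-73875) = -1/73875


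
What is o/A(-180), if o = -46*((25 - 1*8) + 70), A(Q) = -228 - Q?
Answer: 667/8 ≈ 83.375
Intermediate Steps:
o = -4002 (o = -46*((25 - 8) + 70) = -46*(17 + 70) = -46*87 = -4002)
o/A(-180) = -4002/(-228 - 1*(-180)) = -4002/(-228 + 180) = -4002/(-48) = -4002*(-1/48) = 667/8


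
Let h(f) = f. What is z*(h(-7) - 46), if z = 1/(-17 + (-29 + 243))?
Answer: -53/197 ≈ -0.26904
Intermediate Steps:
z = 1/197 (z = 1/(-17 + 214) = 1/197 ≈ 0.0050761)
z*(h(-7) - 46) = (-7 - 46)/197 = (1/197)*(-53) = -53/197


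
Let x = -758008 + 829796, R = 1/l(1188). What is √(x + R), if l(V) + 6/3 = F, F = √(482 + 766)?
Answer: √(71788 - 1/(2 - 4*√78)) ≈ 267.93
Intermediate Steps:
F = 4*√78 (F = √1248 = 4*√78 ≈ 35.327)
l(V) = -2 + 4*√78
R = 1/(-2 + 4*√78) ≈ 0.030006
x = 71788
√(x + R) = √(71788 + (1/622 + √78/311)) = √(44652137/622 + √78/311)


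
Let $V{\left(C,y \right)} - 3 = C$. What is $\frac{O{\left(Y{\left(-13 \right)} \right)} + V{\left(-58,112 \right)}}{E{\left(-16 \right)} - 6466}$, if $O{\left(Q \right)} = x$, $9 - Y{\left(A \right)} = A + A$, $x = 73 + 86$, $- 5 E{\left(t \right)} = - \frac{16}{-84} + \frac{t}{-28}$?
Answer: $- \frac{5460}{339473} \approx -0.016084$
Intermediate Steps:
$V{\left(C,y \right)} = 3 + C$
$E{\left(t \right)} = - \frac{4}{105} + \frac{t}{140}$ ($E{\left(t \right)} = - \frac{- \frac{16}{-84} + \frac{t}{-28}}{5} = - \frac{\left(-16\right) \left(- \frac{1}{84}\right) + t \left(- \frac{1}{28}\right)}{5} = - \frac{\frac{4}{21} - \frac{t}{28}}{5} = - \frac{4}{105} + \frac{t}{140}$)
$x = 159$
$Y{\left(A \right)} = 9 - 2 A$ ($Y{\left(A \right)} = 9 - \left(A + A\right) = 9 - 2 A$)
$O{\left(Q \right)} = 159$
$\frac{O{\left(Y{\left(-13 \right)} \right)} + V{\left(-58,112 \right)}}{E{\left(-16 \right)} - 6466} = \frac{159 + \left(3 - 58\right)}{\left(- \frac{4}{105} + \frac{1}{140} \left(-16\right)\right) - 6466} = \frac{159 - 55}{\left(- \frac{4}{105} - \frac{4}{35}\right) - 6466} = \frac{104}{- \frac{16}{105} - 6466} = \frac{104}{- \frac{678946}{105}} = 104 \left(- \frac{105}{678946}\right) = - \frac{5460}{339473}$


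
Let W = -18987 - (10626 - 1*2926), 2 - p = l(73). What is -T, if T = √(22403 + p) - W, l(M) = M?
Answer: -26687 - 2*√5583 ≈ -26836.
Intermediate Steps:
p = -71 (p = 2 - 1*73 = 2 - 73 = -71)
W = -26687 (W = -18987 - (10626 - 2926) = -18987 - 1*7700 = -18987 - 7700 = -26687)
T = 26687 + 2*√5583 (T = √(22403 - 71) - 1*(-26687) = √22332 + 26687 = 2*√5583 + 26687 = 26687 + 2*√5583 ≈ 26836.)
-T = -(26687 + 2*√5583) = -26687 - 2*√5583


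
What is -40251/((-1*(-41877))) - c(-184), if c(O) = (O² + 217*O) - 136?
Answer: 86644055/13959 ≈ 6207.0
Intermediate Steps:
c(O) = -136 + O² + 217*O
-40251/((-1*(-41877))) - c(-184) = -40251/((-1*(-41877))) - (-136 + (-184)² + 217*(-184)) = -40251/41877 - (-136 + 33856 - 39928) = -40251*1/41877 - 1*(-6208) = -13417/13959 + 6208 = 86644055/13959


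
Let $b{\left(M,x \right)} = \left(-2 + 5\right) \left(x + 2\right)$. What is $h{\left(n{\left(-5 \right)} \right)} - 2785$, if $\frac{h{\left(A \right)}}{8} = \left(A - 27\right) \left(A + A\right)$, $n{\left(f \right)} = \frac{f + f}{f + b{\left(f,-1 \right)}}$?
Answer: $-4545$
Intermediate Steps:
$b{\left(M,x \right)} = 6 + 3 x$ ($b{\left(M,x \right)} = 3 \left(2 + x\right) = 6 + 3 x$)
$n{\left(f \right)} = \frac{2 f}{3 + f}$ ($n{\left(f \right)} = \frac{f + f}{f + \left(6 + 3 \left(-1\right)\right)} = \frac{2 f}{f + \left(6 - 3\right)} = \frac{2 f}{f + 3} = \frac{2 f}{3 + f}$)
$h{\left(A \right)} = 16 A \left(-27 + A\right)$ ($h{\left(A \right)} = 8 \left(A - 27\right) \left(A + A\right) = 8 \left(-27 + A\right) 2 A = 8 \cdot 2 A \left(-27 + A\right) = 16 A \left(-27 + A\right)$)
$h{\left(n{\left(-5 \right)} \right)} - 2785 = 16 \cdot 2 \left(-5\right) \frac{1}{3 - 5} \left(-27 + 2 \left(-5\right) \frac{1}{3 - 5}\right) - 2785 = 16 \cdot 2 \left(-5\right) \frac{1}{-2} \left(-27 + 2 \left(-5\right) \frac{1}{-2}\right) - 2785 = 16 \cdot 2 \left(-5\right) \left(- \frac{1}{2}\right) \left(-27 + 2 \left(-5\right) \left(- \frac{1}{2}\right)\right) - 2785 = 16 \cdot 5 \left(-27 + 5\right) - 2785 = 16 \cdot 5 \left(-22\right) - 2785 = -1760 - 2785 = -4545$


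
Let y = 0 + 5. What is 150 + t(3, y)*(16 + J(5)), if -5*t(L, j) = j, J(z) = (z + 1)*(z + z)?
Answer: 74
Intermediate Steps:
J(z) = 2*z*(1 + z) (J(z) = (1 + z)*(2*z) = 2*z*(1 + z))
y = 5
t(L, j) = -j/5
150 + t(3, y)*(16 + J(5)) = 150 + (-⅕*5)*(16 + 2*5*(1 + 5)) = 150 - (16 + 2*5*6) = 150 - (16 + 60) = 150 - 1*76 = 150 - 76 = 74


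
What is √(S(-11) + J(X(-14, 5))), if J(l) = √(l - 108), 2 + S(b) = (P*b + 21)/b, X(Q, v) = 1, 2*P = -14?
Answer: √(-1320 + 121*I*√107)/11 ≈ 1.4361 + 3.6016*I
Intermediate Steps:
P = -7 (P = (½)*(-14) = -7)
S(b) = -2 + (21 - 7*b)/b (S(b) = -2 + (-7*b + 21)/b = -2 + (21 - 7*b)/b)
J(l) = √(-108 + l)
√(S(-11) + J(X(-14, 5))) = √((-9 + 21/(-11)) + √(-108 + 1)) = √((-9 + 21*(-1/11)) + √(-107)) = √((-9 - 21/11) + I*√107) = √(-120/11 + I*√107)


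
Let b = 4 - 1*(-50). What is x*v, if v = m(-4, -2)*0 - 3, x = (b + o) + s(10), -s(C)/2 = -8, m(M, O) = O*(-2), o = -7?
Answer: -189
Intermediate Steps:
m(M, O) = -2*O
b = 54 (b = 4 + 50 = 54)
s(C) = 16 (s(C) = -2*(-8) = 16)
x = 63 (x = (54 - 7) + 16 = 47 + 16 = 63)
v = -3 (v = -2*(-2)*0 - 3 = 4*0 - 3 = 0 - 3 = -3)
x*v = 63*(-3) = -189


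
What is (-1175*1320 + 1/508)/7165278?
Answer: -787907999/3639961224 ≈ -0.21646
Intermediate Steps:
(-1175*1320 + 1/508)/7165278 = (-1551000 + 1/508)*(1/7165278) = -787907999/508*1/7165278 = -787907999/3639961224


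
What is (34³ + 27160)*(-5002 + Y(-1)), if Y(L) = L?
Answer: -332519392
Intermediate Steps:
(34³ + 27160)*(-5002 + Y(-1)) = (34³ + 27160)*(-5002 - 1) = (39304 + 27160)*(-5003) = 66464*(-5003) = -332519392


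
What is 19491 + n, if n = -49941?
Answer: -30450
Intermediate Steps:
19491 + n = 19491 - 49941 = -30450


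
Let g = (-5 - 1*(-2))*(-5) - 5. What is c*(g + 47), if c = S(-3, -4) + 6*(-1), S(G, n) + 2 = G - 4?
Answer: -855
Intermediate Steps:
S(G, n) = -6 + G (S(G, n) = -2 + (G - 4) = -2 + (-4 + G) = -6 + G)
c = -15 (c = (-6 - 3) + 6*(-1) = -9 - 6 = -15)
g = 10 (g = (-5 + 2)*(-5) - 5 = -3*(-5) - 5 = 15 - 5 = 10)
c*(g + 47) = -15*(10 + 47) = -15*57 = -855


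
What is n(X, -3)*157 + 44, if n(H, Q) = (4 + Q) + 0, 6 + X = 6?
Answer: 201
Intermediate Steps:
X = 0 (X = -6 + 6 = 0)
n(H, Q) = 4 + Q
n(X, -3)*157 + 44 = (4 - 3)*157 + 44 = 1*157 + 44 = 157 + 44 = 201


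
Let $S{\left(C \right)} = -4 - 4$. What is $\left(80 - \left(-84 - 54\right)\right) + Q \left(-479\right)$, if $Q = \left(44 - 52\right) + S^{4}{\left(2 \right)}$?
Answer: $-1957934$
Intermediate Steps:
$S{\left(C \right)} = -8$
$Q = 4088$ ($Q = \left(44 - 52\right) + \left(-8\right)^{4} = -8 + 4096 = 4088$)
$\left(80 - \left(-84 - 54\right)\right) + Q \left(-479\right) = \left(80 - \left(-84 - 54\right)\right) + 4088 \left(-479\right) = \left(80 - -138\right) - 1958152 = \left(80 + 138\right) - 1958152 = 218 - 1958152 = -1957934$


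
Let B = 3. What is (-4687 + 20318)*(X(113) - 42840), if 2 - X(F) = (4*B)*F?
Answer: -690796414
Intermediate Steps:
X(F) = 2 - 12*F (X(F) = 2 - 4*3*F = 2 - 12*F)
(-4687 + 20318)*(X(113) - 42840) = (-4687 + 20318)*((2 - 12*113) - 42840) = 15631*((2 - 1356) - 42840) = 15631*(-1354 - 42840) = 15631*(-44194) = -690796414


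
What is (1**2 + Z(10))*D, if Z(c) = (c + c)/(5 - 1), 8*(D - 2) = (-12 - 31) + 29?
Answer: 3/2 ≈ 1.5000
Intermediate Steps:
D = 1/4 (D = 2 + ((-12 - 31) + 29)/8 = 2 + (-43 + 29)/8 = 2 + (1/8)*(-14) = 2 - 7/4 = 1/4 ≈ 0.25000)
Z(c) = c/2 (Z(c) = (2*c)/4 = (2*c)*(1/4) = c/2)
(1**2 + Z(10))*D = (1**2 + (1/2)*10)*(1/4) = (1 + 5)*(1/4) = 6*(1/4) = 3/2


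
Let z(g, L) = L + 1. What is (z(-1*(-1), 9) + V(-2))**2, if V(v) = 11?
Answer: 441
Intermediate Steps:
z(g, L) = 1 + L
(z(-1*(-1), 9) + V(-2))**2 = ((1 + 9) + 11)**2 = (10 + 11)**2 = 21**2 = 441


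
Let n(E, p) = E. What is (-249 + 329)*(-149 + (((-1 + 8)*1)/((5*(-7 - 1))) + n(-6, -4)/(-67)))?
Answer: -799098/67 ≈ -11927.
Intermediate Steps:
(-249 + 329)*(-149 + (((-1 + 8)*1)/((5*(-7 - 1))) + n(-6, -4)/(-67))) = (-249 + 329)*(-149 + (((-1 + 8)*1)/((5*(-7 - 1))) - 6/(-67))) = 80*(-149 + ((7*1)/((5*(-8))) - 6*(-1/67))) = 80*(-149 + (7/(-40) + 6/67)) = 80*(-149 + (7*(-1/40) + 6/67)) = 80*(-149 + (-7/40 + 6/67)) = 80*(-149 - 229/2680) = 80*(-399549/2680) = -799098/67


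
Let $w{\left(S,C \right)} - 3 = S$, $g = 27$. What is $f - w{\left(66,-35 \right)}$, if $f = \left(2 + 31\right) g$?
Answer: $822$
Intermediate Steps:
$w{\left(S,C \right)} = 3 + S$
$f = 891$ ($f = \left(2 + 31\right) 27 = 33 \cdot 27 = 891$)
$f - w{\left(66,-35 \right)} = 891 - \left(3 + 66\right) = 891 - 69 = 822$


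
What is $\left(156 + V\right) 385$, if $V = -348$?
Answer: $-73920$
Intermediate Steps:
$\left(156 + V\right) 385 = \left(156 - 348\right) 385 = \left(-192\right) 385 = -73920$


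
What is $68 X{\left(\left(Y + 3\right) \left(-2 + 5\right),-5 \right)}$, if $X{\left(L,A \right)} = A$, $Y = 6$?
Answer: $-340$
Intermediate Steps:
$68 X{\left(\left(Y + 3\right) \left(-2 + 5\right),-5 \right)} = 68 \left(-5\right) = -340$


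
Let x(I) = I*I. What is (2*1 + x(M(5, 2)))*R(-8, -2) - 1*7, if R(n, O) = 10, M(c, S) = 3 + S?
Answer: 263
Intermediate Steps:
x(I) = I²
(2*1 + x(M(5, 2)))*R(-8, -2) - 1*7 = (2*1 + (3 + 2)²)*10 - 1*7 = (2 + 5²)*10 - 7 = (2 + 25)*10 - 7 = 27*10 - 7 = 270 - 7 = 263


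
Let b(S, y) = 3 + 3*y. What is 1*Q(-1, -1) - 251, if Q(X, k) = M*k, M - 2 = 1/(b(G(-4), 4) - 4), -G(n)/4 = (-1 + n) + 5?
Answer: -2784/11 ≈ -253.09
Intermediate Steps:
G(n) = -16 - 4*n (G(n) = -4*((-1 + n) + 5) = -4*(4 + n) = -16 - 4*n)
M = 23/11 (M = 2 + 1/((3 + 3*4) - 4) = 2 + 1/((3 + 12) - 4) = 2 + 1/(15 - 4) = 2 + 1/11 = 23/11 ≈ 2.0909)
Q(X, k) = 23*k/11
1*Q(-1, -1) - 251 = 1*((23/11)*(-1)) - 251 = 1*(-23/11) - 251 = -23/11 - 251 = -2784/11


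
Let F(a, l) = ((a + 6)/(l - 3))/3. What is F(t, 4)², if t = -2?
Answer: 16/9 ≈ 1.7778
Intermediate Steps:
F(a, l) = (6 + a)/(3*(-3 + l)) (F(a, l) = ((6 + a)/(-3 + l))*(⅓) = (6 + a)/(3*(-3 + l)))
F(t, 4)² = ((6 - 2)/(3*(-3 + 4)))² = ((⅓)*4/1)² = ((⅓)*1*4)² = (4/3)² = 16/9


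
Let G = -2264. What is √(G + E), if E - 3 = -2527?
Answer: 6*I*√133 ≈ 69.195*I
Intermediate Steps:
E = -2524 (E = 3 - 2527 = -2524)
√(G + E) = √(-2264 - 2524) = √(-4788) = 6*I*√133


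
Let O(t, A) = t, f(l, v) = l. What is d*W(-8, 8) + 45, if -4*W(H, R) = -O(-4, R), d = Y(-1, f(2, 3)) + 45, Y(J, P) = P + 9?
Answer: -11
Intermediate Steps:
Y(J, P) = 9 + P
d = 56 (d = (9 + 2) + 45 = 11 + 45 = 56)
W(H, R) = -1 (W(H, R) = -(-1)*(-4)/4 = -¼*4 = -1)
d*W(-8, 8) + 45 = 56*(-1) + 45 = -56 + 45 = -11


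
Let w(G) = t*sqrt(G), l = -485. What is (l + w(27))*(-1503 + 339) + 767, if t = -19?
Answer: 565307 + 66348*sqrt(3) ≈ 6.8023e+5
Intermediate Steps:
w(G) = -19*sqrt(G)
(l + w(27))*(-1503 + 339) + 767 = (-485 - 57*sqrt(3))*(-1503 + 339) + 767 = (-485 - 57*sqrt(3))*(-1164) + 767 = (564540 + 66348*sqrt(3)) + 767 = 565307 + 66348*sqrt(3)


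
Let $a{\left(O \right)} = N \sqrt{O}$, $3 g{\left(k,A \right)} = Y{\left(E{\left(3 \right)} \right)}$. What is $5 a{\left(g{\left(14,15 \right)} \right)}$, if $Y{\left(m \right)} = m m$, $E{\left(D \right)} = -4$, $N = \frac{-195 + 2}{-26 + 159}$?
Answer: $- \frac{3860 \sqrt{3}}{399} \approx -16.756$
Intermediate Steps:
$N = - \frac{193}{133} \approx -1.4511$
$Y{\left(m \right)} = m^{2}$
$g{\left(k,A \right)} = \frac{16}{3}$ ($g{\left(k,A \right)} = \frac{\left(-4\right)^{2}}{3} = \frac{1}{3} \cdot 16 = \frac{16}{3}$)
$a{\left(O \right)} = - \frac{193 \sqrt{O}}{133}$
$5 a{\left(g{\left(14,15 \right)} \right)} = 5 \left(- \frac{193 \sqrt{\frac{16}{3}}}{133}\right) = 5 \left(- \frac{193 \frac{4 \sqrt{3}}{3}}{133}\right) = 5 \left(- \frac{772 \sqrt{3}}{399}\right) = - \frac{3860 \sqrt{3}}{399}$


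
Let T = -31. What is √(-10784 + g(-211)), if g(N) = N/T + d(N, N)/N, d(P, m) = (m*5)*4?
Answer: I*√10337663/31 ≈ 103.72*I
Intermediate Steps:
d(P, m) = 20*m (d(P, m) = (5*m)*4 = 20*m)
g(N) = 20 - N/31 (g(N) = N/(-31) + (20*N)/N = N*(-1/31) + 20 = -N/31 + 20 = 20 - N/31)
√(-10784 + g(-211)) = √(-10784 + (20 - 1/31*(-211))) = √(-10784 + (20 + 211/31)) = √(-10784 + 831/31) = √(-333473/31) = I*√10337663/31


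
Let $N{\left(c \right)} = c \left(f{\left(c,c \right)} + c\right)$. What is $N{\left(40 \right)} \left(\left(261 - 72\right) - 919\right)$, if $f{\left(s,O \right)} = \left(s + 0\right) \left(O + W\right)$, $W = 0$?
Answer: $-47888000$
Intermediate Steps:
$f{\left(s,O \right)} = O s$ ($f{\left(s,O \right)} = \left(s + 0\right) \left(O + 0\right) = s O = O s$)
$N{\left(c \right)} = c \left(c + c^{2}\right)$ ($N{\left(c \right)} = c \left(c c + c\right) = c \left(c^{2} + c\right) = c \left(c + c^{2}\right)$)
$N{\left(40 \right)} \left(\left(261 - 72\right) - 919\right) = 40^{2} \left(1 + 40\right) \left(\left(261 - 72\right) - 919\right) = 1600 \cdot 41 \left(189 - 919\right) = 65600 \left(-730\right) = -47888000$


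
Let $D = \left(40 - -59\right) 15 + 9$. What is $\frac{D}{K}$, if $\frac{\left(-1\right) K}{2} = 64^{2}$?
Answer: $- \frac{747}{4096} \approx -0.18237$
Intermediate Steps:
$K = -8192$ ($K = - 2 \cdot 64^{2} = \left(-2\right) 4096 = -8192$)
$D = 1494$ ($D = \left(40 + 59\right) 15 + 9 = 99 \cdot 15 + 9 = 1485 + 9 = 1494$)
$\frac{D}{K} = \frac{1494}{-8192} = 1494 \left(- \frac{1}{8192}\right) = - \frac{747}{4096}$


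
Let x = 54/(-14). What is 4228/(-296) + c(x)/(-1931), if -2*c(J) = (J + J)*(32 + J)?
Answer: -100405889/7001806 ≈ -14.340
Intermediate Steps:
x = -27/7 (x = 54*(-1/14) = -27/7 ≈ -3.8571)
c(J) = -J*(32 + J) (c(J) = -(J + J)*(32 + J)/2 = -2*J*(32 + J)/2 = -J*(32 + J))
4228/(-296) + c(x)/(-1931) = 4228/(-296) - 1*(-27/7)*(32 - 27/7)/(-1931) = 4228*(-1/296) - 1*(-27/7)*197/7*(-1/1931) = -1057/74 + (5319/49)*(-1/1931) = -1057/74 - 5319/94619 = -100405889/7001806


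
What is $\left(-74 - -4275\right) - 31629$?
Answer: $-27428$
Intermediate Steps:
$\left(-74 - -4275\right) - 31629 = \left(-74 + 4275\right) - 31629 = 4201 - 31629 = -27428$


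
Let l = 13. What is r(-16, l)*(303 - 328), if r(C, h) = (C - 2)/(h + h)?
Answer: 225/13 ≈ 17.308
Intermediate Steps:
r(C, h) = (-2 + C)/(2*h) (r(C, h) = (-2 + C)/((2*h)) = (-2 + C)*(1/(2*h)) = (-2 + C)/(2*h))
r(-16, l)*(303 - 328) = ((1/2)*(-2 - 16)/13)*(303 - 328) = ((1/2)*(1/13)*(-18))*(-25) = -9/13*(-25) = 225/13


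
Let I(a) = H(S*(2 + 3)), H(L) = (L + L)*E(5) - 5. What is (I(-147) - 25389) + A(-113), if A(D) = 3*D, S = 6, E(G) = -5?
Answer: -26033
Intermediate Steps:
H(L) = -5 - 10*L (H(L) = (L + L)*(-5) - 5 = (2*L)*(-5) - 5 = -10*L - 5 = -5 - 10*L)
I(a) = -305 (I(a) = -5 - 60*(2 + 3) = -5 - 60*5 = -5 - 10*30 = -5 - 300 = -305)
(I(-147) - 25389) + A(-113) = (-305 - 25389) + 3*(-113) = -25694 - 339 = -26033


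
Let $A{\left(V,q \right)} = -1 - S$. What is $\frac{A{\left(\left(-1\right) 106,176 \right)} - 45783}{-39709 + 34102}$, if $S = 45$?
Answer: $\frac{6547}{801} \approx 8.1735$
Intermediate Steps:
$A{\left(V,q \right)} = -46$ ($A{\left(V,q \right)} = -1 - 45 = -46$)
$\frac{A{\left(\left(-1\right) 106,176 \right)} - 45783}{-39709 + 34102} = \frac{-46 - 45783}{-39709 + 34102} = - \frac{45829}{-5607} = \left(-45829\right) \left(- \frac{1}{5607}\right) = \frac{6547}{801}$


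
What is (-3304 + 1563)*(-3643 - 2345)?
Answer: 10425108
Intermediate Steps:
(-3304 + 1563)*(-3643 - 2345) = -1741*(-5988) = 10425108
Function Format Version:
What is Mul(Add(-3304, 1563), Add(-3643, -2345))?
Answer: 10425108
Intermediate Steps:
Mul(Add(-3304, 1563), Add(-3643, -2345)) = Mul(-1741, -5988) = 10425108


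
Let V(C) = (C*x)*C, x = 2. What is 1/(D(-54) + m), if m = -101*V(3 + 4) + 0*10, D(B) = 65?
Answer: -1/9833 ≈ -0.00010170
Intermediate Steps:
V(C) = 2*C**2 (V(C) = (C*2)*C = (2*C)*C = 2*C**2)
m = -9898 (m = -202*(3 + 4)**2 + 0*10 = -202*7**2 + 0 = -202*49 + 0 = -101*98 + 0 = -9898 + 0 = -9898)
1/(D(-54) + m) = 1/(65 - 9898) = 1/(-9833) = -1/9833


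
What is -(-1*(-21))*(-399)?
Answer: 8379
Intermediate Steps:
-(-1*(-21))*(-399) = -21*(-399) = -1*(-8379) = 8379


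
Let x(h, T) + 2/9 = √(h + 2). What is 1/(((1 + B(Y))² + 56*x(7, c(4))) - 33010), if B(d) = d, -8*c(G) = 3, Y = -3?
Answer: -9/295654 ≈ -3.0441e-5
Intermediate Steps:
c(G) = -3/8 (c(G) = -⅛*3 = -3/8)
x(h, T) = -2/9 + √(2 + h) (x(h, T) = -2/9 + √(h + 2) = -2/9 + √(2 + h))
1/(((1 + B(Y))² + 56*x(7, c(4))) - 33010) = 1/(((1 - 3)² + 56*(-2/9 + √(2 + 7))) - 33010) = 1/(((-2)² + 56*(-2/9 + √9)) - 33010) = 1/((4 + 56*(-2/9 + 3)) - 33010) = 1/((4 + 56*(25/9)) - 33010) = 1/((4 + 1400/9) - 33010) = 1/(1436/9 - 33010) = 1/(-295654/9) = -9/295654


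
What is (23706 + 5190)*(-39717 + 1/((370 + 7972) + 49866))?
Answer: -2087597962905/1819 ≈ -1.1477e+9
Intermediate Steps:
(23706 + 5190)*(-39717 + 1/((370 + 7972) + 49866)) = 28896*(-39717 + 1/(8342 + 49866)) = 28896*(-39717 + 1/58208) = 28896*(-2311847135/58208) = -2087597962905/1819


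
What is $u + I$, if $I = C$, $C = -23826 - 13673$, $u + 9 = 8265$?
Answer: $-29243$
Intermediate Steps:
$u = 8256$ ($u = -9 + 8265 = 8256$)
$C = -37499$
$I = -37499$
$u + I = 8256 - 37499 = -29243$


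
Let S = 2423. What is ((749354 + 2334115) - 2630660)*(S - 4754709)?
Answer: -2151877871374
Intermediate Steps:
((749354 + 2334115) - 2630660)*(S - 4754709) = ((749354 + 2334115) - 2630660)*(2423 - 4754709) = (3083469 - 2630660)*(-4752286) = 452809*(-4752286) = -2151877871374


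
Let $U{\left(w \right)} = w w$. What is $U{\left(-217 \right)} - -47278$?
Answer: $94367$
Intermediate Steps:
$U{\left(w \right)} = w^{2}$
$U{\left(-217 \right)} - -47278 = \left(-217\right)^{2} - -47278 = 47089 + 47278 = 94367$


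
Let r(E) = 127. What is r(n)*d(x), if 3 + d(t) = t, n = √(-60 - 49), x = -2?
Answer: -635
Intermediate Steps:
n = I*√109 (n = √(-109) = I*√109 ≈ 10.44*I)
d(t) = -3 + t
r(n)*d(x) = 127*(-3 - 2) = 127*(-5) = -635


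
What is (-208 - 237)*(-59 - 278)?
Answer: 149965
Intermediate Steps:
(-208 - 237)*(-59 - 278) = -445*(-337) = 149965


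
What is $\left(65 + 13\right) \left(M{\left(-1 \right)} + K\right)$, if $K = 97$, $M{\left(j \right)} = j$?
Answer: $7488$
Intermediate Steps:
$\left(65 + 13\right) \left(M{\left(-1 \right)} + K\right) = \left(65 + 13\right) \left(-1 + 97\right) = 78 \cdot 96 = 7488$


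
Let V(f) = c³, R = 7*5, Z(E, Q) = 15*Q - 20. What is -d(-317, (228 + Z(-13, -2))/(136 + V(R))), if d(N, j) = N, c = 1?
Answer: 317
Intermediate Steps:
Z(E, Q) = -20 + 15*Q
R = 35
V(f) = 1 (V(f) = 1³ = 1)
-d(-317, (228 + Z(-13, -2))/(136 + V(R))) = -1*(-317) = 317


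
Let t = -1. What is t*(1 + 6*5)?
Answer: -31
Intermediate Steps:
t*(1 + 6*5) = -(1 + 6*5) = -(1 + 30) = -1*31 = -31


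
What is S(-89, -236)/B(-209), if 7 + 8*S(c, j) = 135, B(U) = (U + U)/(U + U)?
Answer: 16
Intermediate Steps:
B(U) = 1 (B(U) = (2*U)/((2*U)) = (2*U)*(1/(2*U)) = 1)
S(c, j) = 16 (S(c, j) = -7/8 + (⅛)*135 = -7/8 + 135/8 = 16)
S(-89, -236)/B(-209) = 16/1 = 16*1 = 16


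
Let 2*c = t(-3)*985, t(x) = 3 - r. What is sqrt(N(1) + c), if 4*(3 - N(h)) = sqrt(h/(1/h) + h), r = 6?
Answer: sqrt(-5898 - sqrt(2))/2 ≈ 38.404*I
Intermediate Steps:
t(x) = -3 (t(x) = 3 - 1*6 = 3 - 6 = -3)
N(h) = 3 - sqrt(h + h**2)/4 (N(h) = 3 - sqrt(h/(1/h) + h)/4 = 3 - sqrt(h*h + h)/4 = 3 - sqrt(h**2 + h)/4 = 3 - sqrt(h + h**2)/4)
c = -2955/2 (c = (-3*985)/2 = (1/2)*(-2955) = -2955/2 ≈ -1477.5)
sqrt(N(1) + c) = sqrt((3 - sqrt(1 + 1)/4) - 2955/2) = sqrt((3 - sqrt(2)/4) - 2955/2) = sqrt(-2949/2 - sqrt(2)/4)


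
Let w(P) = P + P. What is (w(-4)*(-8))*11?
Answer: 704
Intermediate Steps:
w(P) = 2*P
(w(-4)*(-8))*11 = ((2*(-4))*(-8))*11 = -8*(-8)*11 = 64*11 = 704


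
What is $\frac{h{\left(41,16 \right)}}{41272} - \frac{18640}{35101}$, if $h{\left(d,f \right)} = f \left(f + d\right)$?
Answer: $- \frac{8378386}{16462369} \approx -0.50894$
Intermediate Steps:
$h{\left(d,f \right)} = f \left(d + f\right)$
$\frac{h{\left(41,16 \right)}}{41272} - \frac{18640}{35101} = \frac{16 \left(41 + 16\right)}{41272} - \frac{18640}{35101} = 16 \cdot 57 \cdot \frac{1}{41272} - \frac{18640}{35101} = 912 \cdot \frac{1}{41272} - \frac{18640}{35101} = \frac{114}{5159} - \frac{18640}{35101} = - \frac{8378386}{16462369}$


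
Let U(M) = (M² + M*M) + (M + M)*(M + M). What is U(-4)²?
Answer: 9216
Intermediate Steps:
U(M) = 6*M² (U(M) = (M² + M²) + (2*M)*(2*M) = 2*M² + 4*M² = 6*M²)
U(-4)² = (6*(-4)²)² = (6*16)² = 96² = 9216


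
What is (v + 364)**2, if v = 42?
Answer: 164836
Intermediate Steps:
(v + 364)**2 = (42 + 364)**2 = 406**2 = 164836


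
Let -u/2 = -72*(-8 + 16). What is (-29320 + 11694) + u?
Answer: -16474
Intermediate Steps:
u = 1152 (u = -(-144)*(-8 + 16) = -(-144)*8 = -2*(-576) = 1152)
(-29320 + 11694) + u = (-29320 + 11694) + 1152 = -17626 + 1152 = -16474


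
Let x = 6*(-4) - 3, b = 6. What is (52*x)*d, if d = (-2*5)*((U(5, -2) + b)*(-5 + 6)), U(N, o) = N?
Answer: 154440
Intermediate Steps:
x = -27 (x = -24 - 3 = -27)
d = -110 (d = (-2*5)*((5 + 6)*(-5 + 6)) = -110 ≈ -110.00)
(52*x)*d = (52*(-27))*(-110) = -1404*(-110) = 154440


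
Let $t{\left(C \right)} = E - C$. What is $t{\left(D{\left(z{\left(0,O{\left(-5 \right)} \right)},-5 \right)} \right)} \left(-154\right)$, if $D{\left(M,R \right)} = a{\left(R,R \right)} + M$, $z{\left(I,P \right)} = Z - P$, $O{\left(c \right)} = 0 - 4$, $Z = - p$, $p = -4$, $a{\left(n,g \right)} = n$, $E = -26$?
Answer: $4466$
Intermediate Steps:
$Z = 4$ ($Z = \left(-1\right) \left(-4\right) = 4$)
$O{\left(c \right)} = -4$ ($O{\left(c \right)} = 0 - 4 = -4$)
$z{\left(I,P \right)} = 4 - P$
$D{\left(M,R \right)} = M + R$ ($D{\left(M,R \right)} = R + M = M + R$)
$t{\left(C \right)} = -26 - C$
$t{\left(D{\left(z{\left(0,O{\left(-5 \right)} \right)},-5 \right)} \right)} \left(-154\right) = \left(-26 - \left(\left(4 - -4\right) - 5\right)\right) \left(-154\right) = \left(-26 - \left(\left(4 + 4\right) - 5\right)\right) \left(-154\right) = \left(-26 - \left(8 - 5\right)\right) \left(-154\right) = \left(-26 - 3\right) \left(-154\right) = \left(-29\right) \left(-154\right) = 4466$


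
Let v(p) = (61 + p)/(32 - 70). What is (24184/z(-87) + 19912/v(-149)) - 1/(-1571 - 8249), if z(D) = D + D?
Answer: 79499008997/9397740 ≈ 8459.4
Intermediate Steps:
z(D) = 2*D
v(p) = -61/38 - p/38 (v(p) = (61 + p)/(-38) = (61 + p)*(-1/38) = -61/38 - p/38)
(24184/z(-87) + 19912/v(-149)) - 1/(-1571 - 8249) = (24184/((2*(-87))) + 19912/(-61/38 - 1/38*(-149))) - 1/(-1571 - 8249) = (24184/(-174) + 19912/(-61/38 + 149/38)) - 1/(-9820) = (24184*(-1/174) + 19912/(44/19)) - 1*(-1/9820) = (-12092/87 + 19912*(19/44)) + 1/9820 = (-12092/87 + 94582/11) + 1/9820 = 8095622/957 + 1/9820 = 79499008997/9397740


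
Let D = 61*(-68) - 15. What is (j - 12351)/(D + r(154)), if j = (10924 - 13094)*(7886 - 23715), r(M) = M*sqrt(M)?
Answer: -142943178377/13678305 - 5287833166*sqrt(154)/13678305 ≈ -15248.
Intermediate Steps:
r(M) = M**(3/2)
D = -4163 (D = -4148 - 15 = -4163)
j = 34348930 (j = -2170*(-15829) = 34348930)
(j - 12351)/(D + r(154)) = (34348930 - 12351)/(-4163 + 154**(3/2)) = 34336579/(-4163 + 154*sqrt(154))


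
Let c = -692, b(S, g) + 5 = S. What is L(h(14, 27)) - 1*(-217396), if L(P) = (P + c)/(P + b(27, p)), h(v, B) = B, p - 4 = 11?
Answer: 1521677/7 ≈ 2.1738e+5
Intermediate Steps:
p = 15 (p = 4 + 11 = 15)
b(S, g) = -5 + S
L(P) = (-692 + P)/(22 + P) (L(P) = (P - 692)/(P + (-5 + 27)) = (-692 + P)/(P + 22) = (-692 + P)/(22 + P))
L(h(14, 27)) - 1*(-217396) = (-692 + 27)/(22 + 27) - 1*(-217396) = -665/49 + 217396 = (1/49)*(-665) + 217396 = -95/7 + 217396 = 1521677/7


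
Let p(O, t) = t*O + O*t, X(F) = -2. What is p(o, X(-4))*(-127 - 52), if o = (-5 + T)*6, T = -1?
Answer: -25776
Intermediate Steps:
o = -36 (o = (-5 - 1)*6 = -6*6 = -36)
p(O, t) = 2*O*t (p(O, t) = O*t + O*t = 2*O*t)
p(o, X(-4))*(-127 - 52) = (2*(-36)*(-2))*(-127 - 52) = 144*(-179) = -25776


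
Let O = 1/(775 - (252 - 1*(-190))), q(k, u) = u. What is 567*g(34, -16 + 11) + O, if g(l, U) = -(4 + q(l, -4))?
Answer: 1/333 ≈ 0.0030030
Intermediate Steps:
g(l, U) = 0 (g(l, U) = -(4 - 4) = -1*0 = 0)
O = 1/333 (O = 1/(775 - (252 + 190)) = 1/(775 - 1*442) = 1/(775 - 442) = 1/333 ≈ 0.0030030)
567*g(34, -16 + 11) + O = 567*0 + 1/333 = 0 + 1/333 = 1/333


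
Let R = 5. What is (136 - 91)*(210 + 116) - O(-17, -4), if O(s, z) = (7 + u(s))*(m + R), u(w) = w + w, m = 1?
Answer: 14832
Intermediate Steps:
u(w) = 2*w
O(s, z) = 42 + 12*s (O(s, z) = (7 + 2*s)*(1 + 5) = (7 + 2*s)*6 = 42 + 12*s)
(136 - 91)*(210 + 116) - O(-17, -4) = (136 - 91)*(210 + 116) - (42 + 12*(-17)) = 45*326 - (42 - 204) = 14670 - 1*(-162) = 14670 + 162 = 14832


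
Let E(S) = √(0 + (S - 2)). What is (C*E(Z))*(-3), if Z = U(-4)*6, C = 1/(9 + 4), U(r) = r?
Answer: -3*I*√26/13 ≈ -1.1767*I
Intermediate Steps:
C = 1/13 ≈ 0.076923
Z = -24 (Z = -4*6 = -24)
E(S) = √(-2 + S) (E(S) = √(0 + (-2 + S)) = √(-2 + S))
(C*E(Z))*(-3) = (√(-2 - 24)/13)*(-3) = (√(-26)/13)*(-3) = ((I*√26)/13)*(-3) = (I*√26/13)*(-3) = -3*I*√26/13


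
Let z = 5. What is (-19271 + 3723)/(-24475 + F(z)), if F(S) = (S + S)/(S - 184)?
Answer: 2783092/4381035 ≈ 0.63526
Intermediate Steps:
F(S) = 2*S/(-184 + S) (F(S) = (2*S)/(-184 + S) = 2*S/(-184 + S))
(-19271 + 3723)/(-24475 + F(z)) = (-19271 + 3723)/(-24475 + 2*5/(-184 + 5)) = -15548/(-24475 + 2*5/(-179)) = -15548/(-24475 + 2*5*(-1/179)) = -15548/(-24475 - 10/179) = -15548/(-4381035/179) = -15548*(-179/4381035) = 2783092/4381035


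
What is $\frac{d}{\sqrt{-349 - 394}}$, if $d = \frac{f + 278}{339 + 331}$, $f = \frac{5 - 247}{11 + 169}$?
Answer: $- \frac{24899 i \sqrt{743}}{44802900} \approx - 0.015149 i$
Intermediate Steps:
$f = - \frac{121}{90}$ ($f = - \frac{242}{180} = \left(-242\right) \frac{1}{180} = - \frac{121}{90} \approx -1.3444$)
$d = \frac{24899}{60300}$ ($d = \frac{- \frac{121}{90} + 278}{339 + 331} = \frac{24899}{90 \cdot 670} = \frac{24899}{90} \cdot \frac{1}{670} = \frac{24899}{60300} \approx 0.41292$)
$\frac{d}{\sqrt{-349 - 394}} = \frac{24899}{60300 \sqrt{-349 - 394}} = \frac{24899}{60300 \sqrt{-743}} = \frac{24899}{60300 i \sqrt{743}} = \frac{24899 \left(- \frac{i \sqrt{743}}{743}\right)}{60300} = - \frac{24899 i \sqrt{743}}{44802900}$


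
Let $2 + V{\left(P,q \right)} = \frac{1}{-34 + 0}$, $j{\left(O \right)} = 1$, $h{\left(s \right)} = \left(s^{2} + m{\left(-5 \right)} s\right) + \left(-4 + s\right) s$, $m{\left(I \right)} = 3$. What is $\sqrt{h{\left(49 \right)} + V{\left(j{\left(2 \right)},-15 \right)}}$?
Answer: $\frac{\sqrt{5492122}}{34} \approx 68.927$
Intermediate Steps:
$h{\left(s \right)} = s^{2} + 3 s + s \left(-4 + s\right)$ ($h{\left(s \right)} = \left(s^{2} + 3 s\right) + \left(-4 + s\right) s = \left(s^{2} + 3 s\right) + s \left(-4 + s\right) = s^{2} + 3 s + s \left(-4 + s\right)$)
$V{\left(P,q \right)} = - \frac{69}{34}$ ($V{\left(P,q \right)} = -2 + \frac{1}{-34 + 0} = -2 + \frac{1}{-34} = -2 - \frac{1}{34} = - \frac{69}{34}$)
$\sqrt{h{\left(49 \right)} + V{\left(j{\left(2 \right)},-15 \right)}} = \sqrt{49 \left(-1 + 2 \cdot 49\right) - \frac{69}{34}} = \sqrt{49 \left(-1 + 98\right) - \frac{69}{34}} = \sqrt{49 \cdot 97 - \frac{69}{34}} = \sqrt{4753 - \frac{69}{34}} = \sqrt{\frac{161533}{34}} = \frac{\sqrt{5492122}}{34}$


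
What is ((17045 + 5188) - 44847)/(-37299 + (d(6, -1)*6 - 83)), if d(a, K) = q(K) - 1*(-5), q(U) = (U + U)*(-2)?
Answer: 11307/18664 ≈ 0.60582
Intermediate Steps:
q(U) = -4*U (q(U) = (2*U)*(-2) = -4*U)
d(a, K) = 5 - 4*K (d(a, K) = -4*K - 1*(-5) = -4*K + 5 = 5 - 4*K)
((17045 + 5188) - 44847)/(-37299 + (d(6, -1)*6 - 83)) = ((17045 + 5188) - 44847)/(-37299 + ((5 - 4*(-1))*6 - 83)) = (22233 - 44847)/(-37299 + ((5 + 4)*6 - 83)) = -22614/(-37299 + (9*6 - 83)) = -22614/(-37299 + (54 - 83)) = -22614/(-37299 - 29) = -22614/(-37328) = -22614*(-1/37328) = 11307/18664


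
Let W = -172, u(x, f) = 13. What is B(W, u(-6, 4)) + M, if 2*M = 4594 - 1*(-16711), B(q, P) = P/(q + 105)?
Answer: 1427409/134 ≈ 10652.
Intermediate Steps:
B(q, P) = P/(105 + q)
M = 21305/2 (M = (4594 - 1*(-16711))/2 = (4594 + 16711)/2 = (½)*21305 = 21305/2 ≈ 10653.)
B(W, u(-6, 4)) + M = 13/(105 - 172) + 21305/2 = 13/(-67) + 21305/2 = 13*(-1/67) + 21305/2 = -13/67 + 21305/2 = 1427409/134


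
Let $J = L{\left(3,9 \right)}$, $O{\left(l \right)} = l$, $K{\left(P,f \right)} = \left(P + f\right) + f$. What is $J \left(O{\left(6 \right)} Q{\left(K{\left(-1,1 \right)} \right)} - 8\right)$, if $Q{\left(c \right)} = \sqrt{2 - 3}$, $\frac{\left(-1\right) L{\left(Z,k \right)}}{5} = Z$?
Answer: $120 - 90 i \approx 120.0 - 90.0 i$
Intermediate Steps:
$L{\left(Z,k \right)} = - 5 Z$
$K{\left(P,f \right)} = P + 2 f$
$Q{\left(c \right)} = i$ ($Q{\left(c \right)} = \sqrt{-1} = i$)
$J = -15$ ($J = \left(-5\right) 3 = -15$)
$J \left(O{\left(6 \right)} Q{\left(K{\left(-1,1 \right)} \right)} - 8\right) = - 15 \left(6 i - 8\right) = - 15 \left(-8 + 6 i\right) = 120 - 90 i$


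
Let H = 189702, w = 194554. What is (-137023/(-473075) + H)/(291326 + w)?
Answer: 89743410673/229857681000 ≈ 0.39043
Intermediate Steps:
(-137023/(-473075) + H)/(291326 + w) = (-137023/(-473075) + 189702)/(291326 + 194554) = (-137023*(-1/473075) + 189702)/485880 = (137023/473075 + 189702)*(1/485880) = (89743410673/473075)*(1/485880) = 89743410673/229857681000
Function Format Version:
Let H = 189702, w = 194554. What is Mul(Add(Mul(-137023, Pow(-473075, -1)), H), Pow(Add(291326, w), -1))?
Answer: Rational(89743410673, 229857681000) ≈ 0.39043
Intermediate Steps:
Mul(Add(Mul(-137023, Pow(-473075, -1)), H), Pow(Add(291326, w), -1)) = Mul(Add(Mul(-137023, Pow(-473075, -1)), 189702), Pow(Add(291326, 194554), -1)) = Mul(Add(Mul(-137023, Rational(-1, 473075)), 189702), Pow(485880, -1)) = Mul(Add(Rational(137023, 473075), 189702), Rational(1, 485880)) = Mul(Rational(89743410673, 473075), Rational(1, 485880)) = Rational(89743410673, 229857681000)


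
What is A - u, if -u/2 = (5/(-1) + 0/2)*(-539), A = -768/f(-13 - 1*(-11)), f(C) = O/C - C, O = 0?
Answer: 5006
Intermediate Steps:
f(C) = -C (f(C) = 0/C - C = 0 - C = -C)
A = -384 (A = -768*(-1/(-13 - 1*(-11))) = -768*(-1/(-13 + 11)) = -768/((-1*(-2))) = -768/2 = -768*½ = -384)
u = -5390 (u = -2*(5/(-1) + 0/2)*(-539) = -2*(5*(-1) + 0*(½))*(-539) = -2*(-5 + 0)*(-539) = -(-10)*(-539) = -2*2695 = -5390)
A - u = -384 - 1*(-5390) = -384 + 5390 = 5006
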